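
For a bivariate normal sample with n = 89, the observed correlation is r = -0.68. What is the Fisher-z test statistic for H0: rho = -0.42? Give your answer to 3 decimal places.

z_r = atanh(-0.68) = -0.829114,  z_0 = atanh(-0.42) = -0.447692
SE = 1/√(n−3) = 1/√86 = 0.107833
z = (z_r − z_0)/SE = (-0.829114 − (-0.447692)) / 0.107833 = -0.381422 / 0.107833 = -3.537

-3.537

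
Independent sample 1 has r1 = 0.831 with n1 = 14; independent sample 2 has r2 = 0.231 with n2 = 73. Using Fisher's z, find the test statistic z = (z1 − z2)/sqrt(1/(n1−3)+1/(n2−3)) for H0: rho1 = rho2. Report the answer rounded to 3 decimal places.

2.948

Fisher z-transforms: z1 = atanh(0.831) = 1.191359, z2 = atanh(0.231) = 0.235246; difference d = 0.956113
Var(d) = 1/11 + 1/70 = 0.0909091 + 0.0142857 = 0.1051948
z = d/√Var(d) = 0.956113 / √0.1051948 = 0.956113 / 0.324337 = 2.948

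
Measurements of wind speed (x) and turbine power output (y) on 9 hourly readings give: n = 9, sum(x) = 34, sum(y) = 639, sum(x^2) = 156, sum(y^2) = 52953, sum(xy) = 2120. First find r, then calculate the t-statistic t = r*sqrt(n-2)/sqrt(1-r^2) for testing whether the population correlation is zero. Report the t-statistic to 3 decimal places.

Numerator: nΣxy − (Σx)(Σy) = 9·2120 − (34)(639) = -2646
Denominator: √[(nΣx²−(Σx)²)(nΣy²−(Σy)²)]
  nΣx²−(Σx)² = 9·156 − 1156 = 248;  nΣy²−(Σy)² = 9·52953 − 408321 = 68256
  √(248·68256) = √16927488 = 4114.3029
r = -2646 / 4114.3029 = -0.6431
t = r·√(n−2)/√(1−r²) = -0.6431·√7 / √(1−0.413578) = -1.701483 / 0.765782 = -2.222

-2.222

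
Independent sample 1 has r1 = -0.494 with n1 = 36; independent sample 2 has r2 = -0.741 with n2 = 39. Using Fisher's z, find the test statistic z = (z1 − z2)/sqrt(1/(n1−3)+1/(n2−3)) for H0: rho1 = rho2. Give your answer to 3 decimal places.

Fisher z-transforms: z1 = atanh(-0.494) = -0.541338, z2 = atanh(-0.741) = -0.952693; difference d = 0.411355
Var(d) = 1/33 + 1/36 = 0.0303030 + 0.0277778 = 0.0580808
z = d/√Var(d) = 0.411355 / √0.0580808 = 0.411355 / 0.241000 = 1.707

1.707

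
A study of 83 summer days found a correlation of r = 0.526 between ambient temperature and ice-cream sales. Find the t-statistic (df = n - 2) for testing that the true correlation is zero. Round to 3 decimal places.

1 − r² = 1 − 0.276676 = 0.723324;  √(1−r²) = 0.850485
√(n−2) = √81 = 9.000000
t = r·√(n−2)/√(1−r²) = 0.526 · 9.000000 / 0.850485 = 5.566

5.566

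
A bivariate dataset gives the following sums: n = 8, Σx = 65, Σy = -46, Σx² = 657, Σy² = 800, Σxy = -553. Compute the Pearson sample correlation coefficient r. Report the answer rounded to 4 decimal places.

-0.6823

S_xy = nΣxy − ΣxΣy = 8·(-553) − 65·(-46) = -4424 − (-2990) = -1434
S_xx = nΣx² − (Σx)² = 8·657 − 65² = 5256 − 4225 = 1031
S_yy = nΣy² − (Σy)² = 8·800 − (-46)² = 6400 − 2116 = 4284
r = S_xy / √(S_xx·S_yy) = -1434 / √(1031·4284) = -1434 / √4416804 = -1434 / 2101.6194 = -0.6823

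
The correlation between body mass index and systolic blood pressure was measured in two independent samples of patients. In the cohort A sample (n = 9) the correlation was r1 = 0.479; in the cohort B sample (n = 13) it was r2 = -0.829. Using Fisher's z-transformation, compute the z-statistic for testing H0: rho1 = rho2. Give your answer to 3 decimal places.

3.305

z1 = atanh(0.479) = 0.521686,  z2 = atanh(-0.829) = -1.184931
SE = √(1/(n1−3) + 1/(n2−3)) = √(1/6 + 1/10) = √(0.1666667 + 0.1000000) = √0.2666667 = 0.516398
z = (z1 − z2)/SE = (0.521686 − (-1.184931)) / 0.516398 = 1.706617 / 0.516398 = 3.305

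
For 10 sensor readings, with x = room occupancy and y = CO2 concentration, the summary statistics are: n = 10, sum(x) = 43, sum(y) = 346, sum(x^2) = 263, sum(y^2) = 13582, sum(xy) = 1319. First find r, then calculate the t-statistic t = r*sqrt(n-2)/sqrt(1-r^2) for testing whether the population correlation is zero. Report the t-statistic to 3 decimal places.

S_xy = nΣxy − ΣxΣy = 10·1319 − 43·346 = 13190 − 14878 = -1688
S_xx = nΣx² − (Σx)² = 10·263 − 43² = 2630 − 1849 = 781
S_yy = nΣy² − (Σy)² = 10·13582 − 346² = 135820 − 119716 = 16104
r = S_xy / √(S_xx·S_yy) = -1688 / √(781·16104) = -1688 / √12577224 = -1688 / 3546.4382 = -0.4760
t = r·√(n−2)/√(1−r²) = -0.4760·√8 / √(1−0.226576) = -1.346331 / 0.879445 = -1.531

-1.531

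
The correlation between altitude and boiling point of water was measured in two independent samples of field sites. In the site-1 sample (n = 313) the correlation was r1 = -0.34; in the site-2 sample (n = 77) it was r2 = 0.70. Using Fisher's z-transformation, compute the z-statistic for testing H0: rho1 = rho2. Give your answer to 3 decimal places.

Fisher z-transforms: z1 = atanh(-0.34) = -0.354093, z2 = atanh(0.70) = 0.867301; difference d = -1.221394
Var(d) = 1/310 + 1/74 = 0.0032258 + 0.0135135 = 0.0167393
z = d/√Var(d) = -1.221394 / √0.0167393 = -1.221394 / 0.129380 = -9.440

-9.440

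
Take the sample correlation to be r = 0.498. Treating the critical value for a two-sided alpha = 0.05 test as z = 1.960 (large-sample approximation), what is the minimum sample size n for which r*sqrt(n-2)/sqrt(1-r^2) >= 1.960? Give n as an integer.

14

r√(n−2)/√(1−r²) ≥ 1.960  ⇔  n−2 ≥ (1.960)²·(1−r²)/r²
(1−r²)/r² = (1−0.248004)/0.248004 = 3.0322
n ≥ 2 + 3.8416·3.0322 = 2 + 11.6485 = 13.6485
⌈13.6485⌉ = 14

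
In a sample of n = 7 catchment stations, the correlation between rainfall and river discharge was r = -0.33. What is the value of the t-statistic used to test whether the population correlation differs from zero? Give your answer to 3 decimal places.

t = r·√(n−2) / √(1−r²) with r = -0.33, n = 7
  = -0.33·√5 / √(1 − 0.1089)
  = -0.33·2.236068 / 0.943981
  = -0.737902 / 0.943981 = -0.782

-0.782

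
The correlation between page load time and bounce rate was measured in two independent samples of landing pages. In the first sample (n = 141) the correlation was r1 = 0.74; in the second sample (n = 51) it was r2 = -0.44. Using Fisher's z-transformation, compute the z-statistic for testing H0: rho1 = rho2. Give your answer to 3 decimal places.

8.490

Fisher z-transforms: z1 = atanh(0.74) = 0.950479, z2 = atanh(-0.44) = -0.472231; difference d = 1.422710
Var(d) = 1/138 + 1/48 = 0.0072464 + 0.0208333 = 0.0280797
z = d/√Var(d) = 1.422710 / √0.0280797 = 1.422710 / 0.167570 = 8.490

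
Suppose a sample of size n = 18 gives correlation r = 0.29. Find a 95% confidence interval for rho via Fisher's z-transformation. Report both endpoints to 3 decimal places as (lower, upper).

z_r = atanh(0.29) = 0.298566;  SE = 1/√(n−3) = 1/√15 = 0.258199
z-limits: 0.298566 ± 1.960·0.258199 = 0.298566 ± 0.506070 = [-0.207504, 0.804636]
ρ-limits: (tanh -0.207504, tanh 0.804636) = (-0.205, 0.667)

(-0.205, 0.667)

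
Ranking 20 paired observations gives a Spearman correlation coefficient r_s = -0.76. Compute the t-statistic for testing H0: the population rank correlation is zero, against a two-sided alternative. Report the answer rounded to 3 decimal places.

-4.961

t = r_s·√(n−2) / √(1−r_s²) with r_s = -0.76, n = 20
  = -0.76·√18 / √(1 − 0.5776)
  = -0.76·4.242641 / 0.649923
  = -3.224407 / 0.649923 = -4.961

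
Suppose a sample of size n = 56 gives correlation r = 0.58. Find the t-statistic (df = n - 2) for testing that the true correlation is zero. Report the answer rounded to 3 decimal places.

1 − r² = 1 − 0.3364 = 0.6636;  √(1−r²) = 0.814616
√(n−2) = √54 = 7.348469
t = r·√(n−2)/√(1−r²) = 0.58 · 7.348469 / 0.814616 = 5.232

5.232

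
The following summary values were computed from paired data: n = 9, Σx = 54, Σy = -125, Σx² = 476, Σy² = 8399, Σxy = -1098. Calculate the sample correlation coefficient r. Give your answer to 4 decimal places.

Numerator: nΣxy − (Σx)(Σy) = 9·(-1098) − (54)(-125) = -3132
Denominator: √[(nΣx²−(Σx)²)(nΣy²−(Σy)²)]
  nΣx²−(Σx)² = 9·476 − 2916 = 1368;  nΣy²−(Σy)² = 9·8399 − 15625 = 59966
  √(1368·59966) = √82033488 = 9057.2340
r = -3132 / 9057.2340 = -0.3458

-0.3458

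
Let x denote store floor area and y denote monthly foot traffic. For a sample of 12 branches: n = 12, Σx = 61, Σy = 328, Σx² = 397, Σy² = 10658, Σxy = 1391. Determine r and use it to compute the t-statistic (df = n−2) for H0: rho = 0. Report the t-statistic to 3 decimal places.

-3.285

S_xy = nΣxy − ΣxΣy = 12·1391 − 61·328 = 16692 − 20008 = -3316
S_xx = nΣx² − (Σx)² = 12·397 − 61² = 4764 − 3721 = 1043
S_yy = nΣy² − (Σy)² = 12·10658 − 328² = 127896 − 107584 = 20312
r = S_xy / √(S_xx·S_yy) = -3316 / √(1043·20312) = -3316 / √21185416 = -3316 / 4602.7618 = -0.7204
t = r·√(n−2)/√(1−r²) = -0.7204·√10 / √(1−0.518976) = -2.278105 / 0.693559 = -3.285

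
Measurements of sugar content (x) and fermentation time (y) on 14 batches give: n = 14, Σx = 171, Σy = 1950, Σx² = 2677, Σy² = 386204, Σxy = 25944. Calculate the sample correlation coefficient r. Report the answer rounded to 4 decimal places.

Numerator: nΣxy − (Σx)(Σy) = 14·25944 − (171)(1950) = 29766
Denominator: √[(nΣx²−(Σx)²)(nΣy²−(Σy)²)]
  nΣx²−(Σx)² = 14·2677 − 29241 = 8237;  nΣy²−(Σy)² = 14·386204 − 3802500 = 1604356
  √(8237·1604356) = √13215080372 = 114956.8631
r = 29766 / 114956.8631 = 0.2589

0.2589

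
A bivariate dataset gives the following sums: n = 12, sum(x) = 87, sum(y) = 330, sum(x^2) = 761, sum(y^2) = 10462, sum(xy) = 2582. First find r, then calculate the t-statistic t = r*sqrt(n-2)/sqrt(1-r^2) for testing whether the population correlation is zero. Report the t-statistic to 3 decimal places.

Numerator: nΣxy − (Σx)(Σy) = 12·2582 − (87)(330) = 2274
Denominator: √[(nΣx²−(Σx)²)(nΣy²−(Σy)²)]
  nΣx²−(Σx)² = 12·761 − 7569 = 1563;  nΣy²−(Σy)² = 12·10462 − 108900 = 16644
  √(1563·16644) = √26014572 = 5100.4482
r = 2274 / 5100.4482 = 0.4458
t = r·√(n−2)/√(1−r²) = 0.4458·√10 / √(1−0.198738) = 1.409743 / 0.895132 = 1.575

1.575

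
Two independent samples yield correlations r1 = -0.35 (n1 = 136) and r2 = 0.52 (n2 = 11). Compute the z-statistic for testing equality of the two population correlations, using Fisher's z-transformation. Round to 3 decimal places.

Fisher z-transforms: z1 = atanh(-0.35) = -0.365444, z2 = atanh(0.52) = 0.576340; difference d = -0.941784
Var(d) = 1/133 + 1/8 = 0.0075188 + 0.1250000 = 0.1325188
z = d/√Var(d) = -0.941784 / √0.1325188 = -0.941784 / 0.364031 = -2.587

-2.587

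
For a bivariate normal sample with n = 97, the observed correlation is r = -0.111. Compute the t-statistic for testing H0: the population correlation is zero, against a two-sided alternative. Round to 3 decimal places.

-1.089

1 − r² = 1 − 0.012321 = 0.987679;  √(1−r²) = 0.993820
√(n−2) = √95 = 9.746794
t = r·√(n−2)/√(1−r²) = -0.111 · 9.746794 / 0.993820 = -1.089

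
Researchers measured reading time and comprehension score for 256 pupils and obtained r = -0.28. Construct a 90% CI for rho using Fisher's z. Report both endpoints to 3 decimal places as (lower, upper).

(-0.372, -0.182)

Fisher z: z_r = atanh(r) = ½·ln((1+(-0.28))/(1−(-0.28))) = -0.287682
SE(z) = 1/√(n−3) = 1/√253 = 0.062869
90% ⇒ z* = 1.645; margin = 1.645·0.062869 = 0.103420
CI on z-scale: (-0.391102, -0.184262)
Back-transform: tanh(-0.391102) = -0.372310, tanh(-0.184262) = -0.182205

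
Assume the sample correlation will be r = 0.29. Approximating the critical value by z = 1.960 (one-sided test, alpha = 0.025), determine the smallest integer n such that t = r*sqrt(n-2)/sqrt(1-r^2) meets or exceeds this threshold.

44

Need r·√(n−2)/√(1−r²) ≥ 1.960
√(n−2) ≥ 1.960·√(1−0.0841) / 0.29 = 1.960·0.957027 / 0.29 = 6.4682
n−2 ≥ 41.8376  ⇒  n ≥ 43.8376
Smallest integer n = 44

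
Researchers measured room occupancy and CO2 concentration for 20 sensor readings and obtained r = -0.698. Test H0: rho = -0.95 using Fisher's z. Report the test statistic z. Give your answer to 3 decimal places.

3.993

z_r = atanh(-0.698) = -0.863390,  z_0 = atanh(-0.95) = -1.831781
SE = 1/√(n−3) = 1/√17 = 0.242536
z = (z_r − z_0)/SE = (-0.863390 − (-1.831781)) / 0.242536 = 0.968391 / 0.242536 = 3.993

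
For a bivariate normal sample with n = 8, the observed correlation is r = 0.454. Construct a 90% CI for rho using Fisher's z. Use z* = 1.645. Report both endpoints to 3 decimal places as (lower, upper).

(-0.241, 0.841)

z_r = atanh(0.454) = 0.489727;  SE = 1/√(n−3) = 1/√5 = 0.447214
z-limits: 0.489727 ± 1.645·0.447214 = 0.489727 ± 0.735667 = [-0.245940, 1.225394]
ρ-limits: (tanh -0.245940, tanh 1.225394) = (-0.241, 0.841)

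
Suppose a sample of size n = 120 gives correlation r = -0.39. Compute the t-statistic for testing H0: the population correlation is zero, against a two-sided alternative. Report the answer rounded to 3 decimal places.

1 − r² = 1 − 0.1521 = 0.8479;  √(1−r²) = 0.920815
√(n−2) = √118 = 10.862780
t = r·√(n−2)/√(1−r²) = -0.39 · 10.862780 / 0.920815 = -4.601

-4.601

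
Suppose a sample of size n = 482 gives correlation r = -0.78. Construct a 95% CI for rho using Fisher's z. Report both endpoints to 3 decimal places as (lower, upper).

z_r = atanh(-0.78) = -1.045371;  SE = 1/√(n−3) = 1/√479 = 0.045691
z-limits: -1.045371 ± 1.960·0.045691 = -1.045371 ± 0.089554 = [-1.134925, -0.955817]
ρ-limits: (tanh -1.134925, tanh -0.955817) = (-0.813, -0.742)

(-0.813, -0.742)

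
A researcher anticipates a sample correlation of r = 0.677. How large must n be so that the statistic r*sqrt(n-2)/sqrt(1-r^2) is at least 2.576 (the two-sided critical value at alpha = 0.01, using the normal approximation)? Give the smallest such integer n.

r√(n−2)/√(1−r²) ≥ 2.576  ⇔  n−2 ≥ (2.576)²·(1−r²)/r²
(1−r²)/r² = (1−0.458329)/0.458329 = 1.1818
n ≥ 2 + 6.635776·1.1818 = 2 + 7.8422 = 9.8422
⌈9.8422⌉ = 10

10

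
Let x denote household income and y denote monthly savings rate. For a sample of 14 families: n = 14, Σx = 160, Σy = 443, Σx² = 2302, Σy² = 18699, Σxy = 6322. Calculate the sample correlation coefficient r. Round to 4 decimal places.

S_xy = nΣxy − ΣxΣy = 14·6322 − 160·443 = 88508 − 70880 = 17628
S_xx = nΣx² − (Σx)² = 14·2302 − 160² = 32228 − 25600 = 6628
S_yy = nΣy² − (Σy)² = 14·18699 − 443² = 261786 − 196249 = 65537
r = S_xy / √(S_xx·S_yy) = 17628 / √(6628·65537) = 17628 / √434379236 = 17628 / 20841.7666 = 0.8458

0.8458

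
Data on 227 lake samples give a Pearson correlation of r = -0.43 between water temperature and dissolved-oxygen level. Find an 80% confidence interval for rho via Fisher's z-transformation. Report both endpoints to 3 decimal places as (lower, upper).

Fisher z: z_r = atanh(r) = ½·ln((1+(-0.43))/(1−(-0.43))) = -0.459897
SE(z) = 1/√(n−3) = 1/√224 = 0.066815
80% ⇒ z* = 1.282; margin = 1.282·0.066815 = 0.085657
CI on z-scale: (-0.545554, -0.374240)
Back-transform: tanh(-0.545554) = -0.497181, tanh(-0.374240) = -0.357695

(-0.497, -0.358)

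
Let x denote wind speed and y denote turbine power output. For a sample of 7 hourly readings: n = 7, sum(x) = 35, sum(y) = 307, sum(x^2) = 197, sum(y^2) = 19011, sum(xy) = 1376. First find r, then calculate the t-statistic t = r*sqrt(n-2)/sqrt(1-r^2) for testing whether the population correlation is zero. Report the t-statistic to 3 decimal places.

Numerator: nΣxy − (Σx)(Σy) = 7·1376 − (35)(307) = -1113
Denominator: √[(nΣx²−(Σx)²)(nΣy²−(Σy)²)]
  nΣx²−(Σx)² = 7·197 − 1225 = 154;  nΣy²−(Σy)² = 7·19011 − 94249 = 38828
  √(154·38828) = √5979512 = 2445.3041
r = -1113 / 2445.3041 = -0.4552
t = r·√(n−2)/√(1−r²) = -0.4552·√5 / √(1−0.207207) = -1.017858 / 0.890389 = -1.143

-1.143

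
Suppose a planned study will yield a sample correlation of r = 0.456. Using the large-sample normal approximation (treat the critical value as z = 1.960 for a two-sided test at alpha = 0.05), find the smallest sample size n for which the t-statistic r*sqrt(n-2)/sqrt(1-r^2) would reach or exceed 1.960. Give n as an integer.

r√(n−2)/√(1−r²) ≥ 1.960  ⇔  n−2 ≥ (1.960)²·(1−r²)/r²
(1−r²)/r² = (1−0.207936)/0.207936 = 3.8092
n ≥ 2 + 3.8416·3.8092 = 2 + 14.6334 = 16.6334
⌈16.6334⌉ = 17

17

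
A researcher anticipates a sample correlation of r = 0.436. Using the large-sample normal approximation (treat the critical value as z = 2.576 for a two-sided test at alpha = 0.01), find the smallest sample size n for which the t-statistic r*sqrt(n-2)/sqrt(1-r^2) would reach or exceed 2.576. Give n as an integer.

31

r√(n−2)/√(1−r²) ≥ 2.576  ⇔  n−2 ≥ (2.576)²·(1−r²)/r²
(1−r²)/r² = (1−0.190096)/0.190096 = 4.2605
n ≥ 2 + 6.635776·4.2605 = 2 + 28.2717 = 30.2717
⌈30.2717⌉ = 31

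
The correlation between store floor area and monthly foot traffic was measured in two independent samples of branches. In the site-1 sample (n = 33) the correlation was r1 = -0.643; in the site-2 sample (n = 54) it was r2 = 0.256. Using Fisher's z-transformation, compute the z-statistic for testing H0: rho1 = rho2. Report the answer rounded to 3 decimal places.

z1 = atanh(-0.643) = -0.763272,  z2 = atanh(0.256) = 0.261823
SE = √(1/(n1−3) + 1/(n2−3)) = √(1/30 + 1/51) = √(0.0333333 + 0.0196078) = √0.0529411 = 0.230089
z = (z1 − z2)/SE = (-0.763272 − 0.261823) / 0.230089 = -1.025095 / 0.230089 = -4.455

-4.455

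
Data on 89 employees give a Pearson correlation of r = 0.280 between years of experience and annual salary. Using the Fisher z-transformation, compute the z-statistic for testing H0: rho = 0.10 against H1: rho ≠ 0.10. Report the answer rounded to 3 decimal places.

1.737

Fisher z: atanh(0.280) = 0.287682, atanh(0.10) = 0.100335
z = (z_r − z_0)·√(n−3) = (0.287682 − 0.100335)·√86 = 0.187347 · 9.273618 = 1.737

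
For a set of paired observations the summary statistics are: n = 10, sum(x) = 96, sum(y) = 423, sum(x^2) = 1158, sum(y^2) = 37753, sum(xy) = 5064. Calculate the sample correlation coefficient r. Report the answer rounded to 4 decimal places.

0.4630

S_xy = nΣxy − ΣxΣy = 10·5064 − 96·423 = 50640 − 40608 = 10032
S_xx = nΣx² − (Σx)² = 10·1158 − 96² = 11580 − 9216 = 2364
S_yy = nΣy² − (Σy)² = 10·37753 − 423² = 377530 − 178929 = 198601
r = S_xy / √(S_xx·S_yy) = 10032 / √(2364·198601) = 10032 / √469492764 = 10032 / 21667.7817 = 0.4630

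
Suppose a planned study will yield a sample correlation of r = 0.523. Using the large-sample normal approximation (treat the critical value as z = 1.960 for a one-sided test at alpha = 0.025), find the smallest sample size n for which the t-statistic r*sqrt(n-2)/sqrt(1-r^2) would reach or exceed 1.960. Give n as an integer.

13

Need r·√(n−2)/√(1−r²) ≥ 1.960
√(n−2) ≥ 1.960·√(1−0.273529) / 0.523 = 1.960·0.852333 / 0.523 = 3.1942
n−2 ≥ 10.2029  ⇒  n ≥ 12.2029
Smallest integer n = 13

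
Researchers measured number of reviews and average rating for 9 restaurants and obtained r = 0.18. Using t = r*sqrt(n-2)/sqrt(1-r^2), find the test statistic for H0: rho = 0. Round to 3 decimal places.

0.484

t = r·√(n−2) / √(1−r²) with r = 0.18, n = 9
  = 0.18·√7 / √(1 − 0.0324)
  = 0.18·2.645751 / 0.983667
  = 0.476235 / 0.983667 = 0.484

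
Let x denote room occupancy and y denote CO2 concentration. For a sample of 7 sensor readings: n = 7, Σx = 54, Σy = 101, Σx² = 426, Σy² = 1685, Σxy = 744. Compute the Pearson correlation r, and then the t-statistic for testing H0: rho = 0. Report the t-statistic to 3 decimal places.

Numerator: nΣxy − (Σx)(Σy) = 7·744 − (54)(101) = -246
Denominator: √[(nΣx²−(Σx)²)(nΣy²−(Σy)²)]
  nΣx²−(Σx)² = 7·426 − 2916 = 66;  nΣy²−(Σy)² = 7·1685 − 10201 = 1594
  √(66·1594) = √105204 = 324.3517
r = -246 / 324.3517 = -0.7584
t = r·√(n−2)/√(1−r²) = -0.7584·√5 / √(1−0.575171) = -1.695834 / 0.651789 = -2.602

-2.602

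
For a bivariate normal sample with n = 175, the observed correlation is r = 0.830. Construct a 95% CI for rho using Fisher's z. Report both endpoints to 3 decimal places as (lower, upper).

(0.777, 0.871)

Fisher z: z_r = atanh(r) = ½·ln((1+0.830)/(1−0.830)) = 1.188136
SE(z) = 1/√(n−3) = 1/√172 = 0.076249
95% ⇒ z* = 1.960; margin = 1.960·0.076249 = 0.149448
CI on z-scale: (1.038688, 1.337584)
Back-transform: tanh(1.038688) = 0.777369, tanh(1.337584) = 0.871091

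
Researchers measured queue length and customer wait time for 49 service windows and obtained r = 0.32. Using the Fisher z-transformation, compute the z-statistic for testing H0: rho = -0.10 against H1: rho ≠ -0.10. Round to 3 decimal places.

z_r = atanh(0.32) = 0.331647,  z_0 = atanh(-0.10) = -0.100335
SE = 1/√(n−3) = 1/√46 = 0.147442
z = (z_r − z_0)/SE = (0.331647 − (-0.100335)) / 0.147442 = 0.431982 / 0.147442 = 2.930

2.930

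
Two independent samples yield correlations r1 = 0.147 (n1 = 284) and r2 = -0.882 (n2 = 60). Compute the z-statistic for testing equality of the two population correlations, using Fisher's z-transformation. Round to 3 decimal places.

10.551

z1 = atanh(0.147) = 0.148073,  z2 = atanh(-0.882) = -1.384703
SE = √(1/(n1−3) + 1/(n2−3)) = √(1/281 + 1/57) = √(0.0035587 + 0.0175439) = √0.0211026 = 0.145267
z = (z1 − z2)/SE = (0.148073 − (-1.384703)) / 0.145267 = 1.532776 / 0.145267 = 10.551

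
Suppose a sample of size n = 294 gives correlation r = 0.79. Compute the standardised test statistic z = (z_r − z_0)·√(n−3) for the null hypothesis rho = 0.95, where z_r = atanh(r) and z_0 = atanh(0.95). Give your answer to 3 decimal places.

z_r = atanh(0.79) = 1.071432,  z_0 = atanh(0.95) = 1.831781
SE = 1/√(n−3) = 1/√291 = 0.058621
z = (z_r − z_0)/SE = (1.071432 − 1.831781) / 0.058621 = -0.760349 / 0.058621 = -12.971

-12.971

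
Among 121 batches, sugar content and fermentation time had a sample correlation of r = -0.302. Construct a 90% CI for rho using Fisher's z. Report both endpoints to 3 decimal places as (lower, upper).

(-0.433, -0.159)

Fisher z: z_r = atanh(r) = ½·ln((1+(-0.302))/(1−(-0.302))) = -0.311719
SE(z) = 1/√(n−3) = 1/√118 = 0.092057
90% ⇒ z* = 1.645; margin = 1.645·0.092057 = 0.151434
CI on z-scale: (-0.463153, -0.160285)
Back-transform: tanh(-0.463153) = -0.432651, tanh(-0.160285) = -0.158926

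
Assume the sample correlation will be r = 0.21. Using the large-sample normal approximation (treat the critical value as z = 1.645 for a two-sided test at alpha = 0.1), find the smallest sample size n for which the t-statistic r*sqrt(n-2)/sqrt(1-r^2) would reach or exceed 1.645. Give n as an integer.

61

Need r·√(n−2)/√(1−r²) ≥ 1.645
√(n−2) ≥ 1.645·√(1−0.0441) / 0.21 = 1.645·0.977701 / 0.21 = 7.6587
n−2 ≥ 58.6557  ⇒  n ≥ 60.6557
Smallest integer n = 61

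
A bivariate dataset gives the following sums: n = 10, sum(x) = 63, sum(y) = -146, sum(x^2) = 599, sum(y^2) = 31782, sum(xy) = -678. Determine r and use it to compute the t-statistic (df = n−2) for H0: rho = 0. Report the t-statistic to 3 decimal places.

S_xy = nΣxy − ΣxΣy = 10·(-678) − 63·(-146) = -6780 − (-9198) = 2418
S_xx = nΣx² − (Σx)² = 10·599 − 63² = 5990 − 3969 = 2021
S_yy = nΣy² − (Σy)² = 10·31782 − (-146)² = 317820 − 21316 = 296504
r = S_xy / √(S_xx·S_yy) = 2418 / √(2021·296504) = 2418 / √599234584 = 2418 / 24479.2685 = 0.0988
t = r·√(n−2)/√(1−r²) = 0.0988·√8 / √(1−0.009761) = 0.279449 / 0.995108 = 0.281

0.281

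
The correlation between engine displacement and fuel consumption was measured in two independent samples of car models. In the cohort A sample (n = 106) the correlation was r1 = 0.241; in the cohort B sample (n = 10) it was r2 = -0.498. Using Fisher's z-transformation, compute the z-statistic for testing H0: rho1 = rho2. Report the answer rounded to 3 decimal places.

2.029

Fisher z-transforms: z1 = atanh(0.241) = 0.245836, z2 = atanh(-0.498) = -0.546643; difference d = 0.792479
Var(d) = 1/103 + 1/7 = 0.0097087 + 0.1428571 = 0.1525658
z = d/√Var(d) = 0.792479 / √0.1525658 = 0.792479 / 0.390597 = 2.029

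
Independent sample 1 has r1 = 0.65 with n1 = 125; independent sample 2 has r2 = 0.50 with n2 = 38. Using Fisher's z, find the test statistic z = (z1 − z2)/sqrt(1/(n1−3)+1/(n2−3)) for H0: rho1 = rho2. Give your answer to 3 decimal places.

z1 = atanh(0.65) = 0.775299,  z2 = atanh(0.50) = 0.549306
SE = √(1/(n1−3) + 1/(n2−3)) = √(1/122 + 1/35) = √(0.0081967 + 0.0285714) = √0.0367681 = 0.191750
z = (z1 − z2)/SE = (0.775299 − 0.549306) / 0.191750 = 0.225993 / 0.191750 = 1.179

1.179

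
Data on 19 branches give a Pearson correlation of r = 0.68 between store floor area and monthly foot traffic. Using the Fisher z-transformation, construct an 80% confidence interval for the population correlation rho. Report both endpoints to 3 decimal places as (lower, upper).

(0.469, 0.818)

z_r = atanh(0.68) = 0.829114;  SE = 1/√(n−3) = 1/√16 = 0.250000
z-limits: 0.829114 ± 1.282·0.250000 = 0.829114 ± 0.320500 = [0.508614, 1.149614]
ρ-limits: (tanh 0.508614, tanh 1.149614) = (0.469, 0.818)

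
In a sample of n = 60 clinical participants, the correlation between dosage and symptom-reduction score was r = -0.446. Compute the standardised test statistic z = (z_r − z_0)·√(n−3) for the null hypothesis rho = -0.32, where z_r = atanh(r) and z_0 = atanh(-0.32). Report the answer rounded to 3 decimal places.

-1.118

z_r = atanh(-0.446) = -0.479696,  z_0 = atanh(-0.32) = -0.331647
SE = 1/√(n−3) = 1/√57 = 0.132453
z = (z_r − z_0)/SE = (-0.479696 − (-0.331647)) / 0.132453 = -0.148049 / 0.132453 = -1.118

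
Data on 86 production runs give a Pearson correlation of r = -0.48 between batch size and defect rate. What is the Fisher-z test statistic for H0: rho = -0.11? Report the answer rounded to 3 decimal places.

-3.758

Fisher z: atanh(-0.48) = -0.522984, atanh(-0.11) = -0.110447
z = (z_r − z_0)·√(n−3) = (-0.522984 − (-0.110447))·√83 = -0.412537 · 9.110434 = -3.758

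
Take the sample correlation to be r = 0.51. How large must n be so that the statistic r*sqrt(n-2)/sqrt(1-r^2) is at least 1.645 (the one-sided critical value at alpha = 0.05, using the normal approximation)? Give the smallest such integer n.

10

r√(n−2)/√(1−r²) ≥ 1.645  ⇔  n−2 ≥ (1.645)²·(1−r²)/r²
(1−r²)/r² = (1−0.2601)/0.2601 = 2.8447
n ≥ 2 + 2.706025·2.8447 = 2 + 7.6978 = 9.6978
⌈9.6978⌉ = 10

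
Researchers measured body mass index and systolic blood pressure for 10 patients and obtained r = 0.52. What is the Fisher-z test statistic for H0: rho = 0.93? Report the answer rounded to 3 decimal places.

-2.863

z_r = atanh(0.52) = 0.576340,  z_0 = atanh(0.93) = 1.658390
SE = 1/√(n−3) = 1/√7 = 0.377964
z = (z_r − z_0)/SE = (0.576340 − 1.658390) / 0.377964 = -1.082050 / 0.377964 = -2.863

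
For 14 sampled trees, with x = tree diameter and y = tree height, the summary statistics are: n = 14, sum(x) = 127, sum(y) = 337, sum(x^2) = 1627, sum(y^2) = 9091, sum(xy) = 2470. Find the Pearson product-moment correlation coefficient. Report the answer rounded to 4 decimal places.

S_xy = nΣxy − ΣxΣy = 14·2470 − 127·337 = 34580 − 42799 = -8219
S_xx = nΣx² − (Σx)² = 14·1627 − 127² = 22778 − 16129 = 6649
S_yy = nΣy² − (Σy)² = 14·9091 − 337² = 127274 − 113569 = 13705
r = S_xy / √(S_xx·S_yy) = -8219 / √(6649·13705) = -8219 / √91124545 = -8219 / 9545.9177 = -0.8610

-0.8610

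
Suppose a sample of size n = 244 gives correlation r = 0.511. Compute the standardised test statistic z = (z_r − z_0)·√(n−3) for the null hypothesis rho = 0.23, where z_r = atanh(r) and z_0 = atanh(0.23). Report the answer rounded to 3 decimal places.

5.121

z_r = atanh(0.511) = 0.564082,  z_0 = atanh(0.23) = 0.234189
SE = 1/√(n−3) = 1/√241 = 0.064416
z = (z_r − z_0)/SE = (0.564082 − 0.234189) / 0.064416 = 0.329893 / 0.064416 = 5.121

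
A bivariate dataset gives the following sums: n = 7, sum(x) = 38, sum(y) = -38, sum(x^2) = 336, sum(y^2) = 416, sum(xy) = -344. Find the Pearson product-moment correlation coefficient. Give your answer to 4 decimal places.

S_xy = nΣxy − ΣxΣy = 7·(-344) − 38·(-38) = -2408 − (-1444) = -964
S_xx = nΣx² − (Σx)² = 7·336 − 38² = 2352 − 1444 = 908
S_yy = nΣy² − (Σy)² = 7·416 − (-38)² = 2912 − 1444 = 1468
r = S_xy / √(S_xx·S_yy) = -964 / √(908·1468) = -964 / √1332944 = -964 / 1154.5319 = -0.8350

-0.8350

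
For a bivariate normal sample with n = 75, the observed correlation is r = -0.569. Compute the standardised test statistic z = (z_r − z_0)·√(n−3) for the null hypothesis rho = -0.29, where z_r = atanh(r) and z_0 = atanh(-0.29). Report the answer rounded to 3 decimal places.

-2.948

Fisher z: atanh(-0.569) = -0.646043, atanh(-0.29) = -0.298566
z = (z_r − z_0)·√(n−3) = (-0.646043 − (-0.298566))·√72 = -0.347477 · 8.485281 = -2.948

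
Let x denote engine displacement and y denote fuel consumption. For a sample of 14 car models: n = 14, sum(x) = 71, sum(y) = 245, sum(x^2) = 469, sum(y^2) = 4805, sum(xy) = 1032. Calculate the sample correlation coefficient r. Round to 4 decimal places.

S_xy = nΣxy − ΣxΣy = 14·1032 − 71·245 = 14448 − 17395 = -2947
S_xx = nΣx² − (Σx)² = 14·469 − 71² = 6566 − 5041 = 1525
S_yy = nΣy² − (Σy)² = 14·4805 − 245² = 67270 − 60025 = 7245
r = S_xy / √(S_xx·S_yy) = -2947 / √(1525·7245) = -2947 / √11048625 = -2947 / 3323.9472 = -0.8866

-0.8866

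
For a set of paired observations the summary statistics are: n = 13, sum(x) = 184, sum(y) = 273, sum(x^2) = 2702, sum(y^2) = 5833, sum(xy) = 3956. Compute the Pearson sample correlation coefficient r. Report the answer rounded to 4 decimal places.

S_xy = nΣxy − ΣxΣy = 13·3956 − 184·273 = 51428 − 50232 = 1196
S_xx = nΣx² − (Σx)² = 13·2702 − 184² = 35126 − 33856 = 1270
S_yy = nΣy² − (Σy)² = 13·5833 − 273² = 75829 − 74529 = 1300
r = S_xy / √(S_xx·S_yy) = 1196 / √(1270·1300) = 1196 / √1651000 = 1196 / 1284.9124 = 0.9308

0.9308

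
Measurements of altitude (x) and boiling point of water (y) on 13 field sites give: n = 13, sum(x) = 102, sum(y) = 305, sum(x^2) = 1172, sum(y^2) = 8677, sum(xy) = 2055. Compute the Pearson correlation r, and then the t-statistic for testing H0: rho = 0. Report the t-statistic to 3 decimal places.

Numerator: nΣxy − (Σx)(Σy) = 13·2055 − (102)(305) = -4395
Denominator: √[(nΣx²−(Σx)²)(nΣy²−(Σy)²)]
  nΣx²−(Σx)² = 13·1172 − 10404 = 4832;  nΣy²−(Σy)² = 13·8677 − 93025 = 19776
  √(4832·19776) = √95557632 = 9775.3584
r = -4395 / 9775.3584 = -0.4496
t = r·√(n−2)/√(1−r²) = -0.4496·√11 / √(1−0.202140) = -1.491155 / 0.893230 = -1.669

-1.669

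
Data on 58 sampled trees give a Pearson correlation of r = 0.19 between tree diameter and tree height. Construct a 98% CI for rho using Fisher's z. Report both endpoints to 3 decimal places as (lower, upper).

Fisher z: z_r = atanh(r) = ½·ln((1+0.19)/(1−0.19)) = 0.192337
SE(z) = 1/√(n−3) = 1/√55 = 0.134840
98% ⇒ z* = 2.326; margin = 2.326·0.134840 = 0.313638
CI on z-scale: (-0.121301, 0.505975)
Back-transform: tanh(-0.121301) = -0.120710, tanh(0.505975) = 0.466803

(-0.121, 0.467)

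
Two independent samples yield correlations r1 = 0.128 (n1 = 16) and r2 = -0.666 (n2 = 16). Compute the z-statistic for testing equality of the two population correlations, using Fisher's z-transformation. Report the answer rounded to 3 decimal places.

Fisher z-transforms: z1 = atanh(0.128) = 0.128706, z2 = atanh(-0.666) = -0.803520; difference d = 0.932226
Var(d) = 1/13 + 1/13 = 0.0769231 + 0.0769231 = 0.1538462
z = d/√Var(d) = 0.932226 / √0.1538462 = 0.932226 / 0.392232 = 2.377

2.377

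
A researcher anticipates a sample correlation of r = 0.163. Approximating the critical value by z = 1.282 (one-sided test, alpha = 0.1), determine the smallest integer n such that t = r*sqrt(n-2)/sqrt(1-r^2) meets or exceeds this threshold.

r√(n−2)/√(1−r²) ≥ 1.282  ⇔  n−2 ≥ (1.282)²·(1−r²)/r²
(1−r²)/r² = (1−0.026569)/0.026569 = 36.6378
n ≥ 2 + 1.643524·36.6378 = 2 + 60.2151 = 62.2151
⌈62.2151⌉ = 63

63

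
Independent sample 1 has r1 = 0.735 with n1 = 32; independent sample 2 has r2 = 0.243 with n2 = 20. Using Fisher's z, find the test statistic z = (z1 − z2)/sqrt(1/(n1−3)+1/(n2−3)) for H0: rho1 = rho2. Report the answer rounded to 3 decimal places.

2.264

Fisher z-transforms: z1 = atanh(0.735) = 0.939516, z2 = atanh(0.243) = 0.247960; difference d = 0.691556
Var(d) = 1/29 + 1/17 = 0.0344828 + 0.0588235 = 0.0933063
z = d/√Var(d) = 0.691556 / √0.0933063 = 0.691556 / 0.305461 = 2.264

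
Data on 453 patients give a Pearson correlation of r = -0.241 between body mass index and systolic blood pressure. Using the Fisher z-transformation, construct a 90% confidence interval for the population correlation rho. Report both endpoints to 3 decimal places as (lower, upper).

z_r = atanh(-0.241) = -0.245836;  SE = 1/√(n−3) = 1/√450 = 0.047140
z-limits: -0.245836 ± 1.645·0.047140 = -0.245836 ± 0.077545 = [-0.323381, -0.168291]
ρ-limits: (tanh -0.323381, tanh -0.168291) = (-0.313, -0.167)

(-0.313, -0.167)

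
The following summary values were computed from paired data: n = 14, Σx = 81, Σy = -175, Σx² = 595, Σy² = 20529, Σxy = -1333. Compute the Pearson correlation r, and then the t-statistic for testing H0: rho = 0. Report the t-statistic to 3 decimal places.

-0.746

S_xy = nΣxy − ΣxΣy = 14·(-1333) − 81·(-175) = -18662 − (-14175) = -4487
S_xx = nΣx² − (Σx)² = 14·595 − 81² = 8330 − 6561 = 1769
S_yy = nΣy² − (Σy)² = 14·20529 − (-175)² = 287406 − 30625 = 256781
r = S_xy / √(S_xx·S_yy) = -4487 / √(1769·256781) = -4487 / √454245589 = -4487 / 21313.0380 = -0.2105
t = r·√(n−2)/√(1−r²) = -0.2105·√12 / √(1−0.044310) = -0.729193 / 0.977594 = -0.746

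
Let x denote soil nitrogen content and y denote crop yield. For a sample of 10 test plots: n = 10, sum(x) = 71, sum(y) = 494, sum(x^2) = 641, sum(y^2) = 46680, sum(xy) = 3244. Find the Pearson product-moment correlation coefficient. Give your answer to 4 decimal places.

-0.1508

S_xy = nΣxy − ΣxΣy = 10·3244 − 71·494 = 32440 − 35074 = -2634
S_xx = nΣx² − (Σx)² = 10·641 − 71² = 6410 − 5041 = 1369
S_yy = nΣy² − (Σy)² = 10·46680 − 494² = 466800 − 244036 = 222764
r = S_xy / √(S_xx·S_yy) = -2634 / √(1369·222764) = -2634 / √304963916 = -2634 / 17463.2161 = -0.1508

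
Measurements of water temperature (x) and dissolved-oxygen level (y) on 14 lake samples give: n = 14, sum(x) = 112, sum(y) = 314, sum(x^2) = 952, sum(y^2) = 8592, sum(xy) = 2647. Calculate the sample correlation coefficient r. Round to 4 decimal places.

0.4583

S_xy = nΣxy − ΣxΣy = 14·2647 − 112·314 = 37058 − 35168 = 1890
S_xx = nΣx² − (Σx)² = 14·952 − 112² = 13328 − 12544 = 784
S_yy = nΣy² − (Σy)² = 14·8592 − 314² = 120288 − 98596 = 21692
r = S_xy / √(S_xx·S_yy) = 1890 / √(784·21692) = 1890 / √17006528 = 1890 / 4123.8972 = 0.4583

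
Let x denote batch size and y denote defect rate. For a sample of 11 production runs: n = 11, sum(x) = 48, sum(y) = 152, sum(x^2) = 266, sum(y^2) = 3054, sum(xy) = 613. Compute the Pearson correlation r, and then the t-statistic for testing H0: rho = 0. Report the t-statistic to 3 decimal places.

-0.665

Numerator: nΣxy − (Σx)(Σy) = 11·613 − (48)(152) = -553
Denominator: √[(nΣx²−(Σx)²)(nΣy²−(Σy)²)]
  nΣx²−(Σx)² = 11·266 − 2304 = 622;  nΣy²−(Σy)² = 11·3054 − 23104 = 10490
  √(622·10490) = √6524780 = 2554.3649
r = -553 / 2554.3649 = -0.2165
t = r·√(n−2)/√(1−r²) = -0.2165·√9 / √(1−0.046872) = -0.649500 / 0.976283 = -0.665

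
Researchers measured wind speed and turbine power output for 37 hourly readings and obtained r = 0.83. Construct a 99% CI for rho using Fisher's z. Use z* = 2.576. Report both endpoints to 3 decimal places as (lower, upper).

z_r = atanh(0.83) = 1.188136;  SE = 1/√(n−3) = 1/√34 = 0.171499
z-limits: 1.188136 ± 2.576·0.171499 = 1.188136 ± 0.441781 = [0.746355, 1.629917]
ρ-limits: (tanh 0.746355, tanh 1.629917) = (0.633, 0.926)

(0.633, 0.926)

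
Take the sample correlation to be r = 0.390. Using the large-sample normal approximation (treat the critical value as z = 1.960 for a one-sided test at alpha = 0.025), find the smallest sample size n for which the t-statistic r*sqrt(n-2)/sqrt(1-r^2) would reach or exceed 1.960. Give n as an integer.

Need r·√(n−2)/√(1−r²) ≥ 1.960
√(n−2) ≥ 1.960·√(1−0.152100) / 0.390 = 1.960·0.920815 / 0.390 = 4.6277
n−2 ≥ 21.4156  ⇒  n ≥ 23.4156
Smallest integer n = 24

24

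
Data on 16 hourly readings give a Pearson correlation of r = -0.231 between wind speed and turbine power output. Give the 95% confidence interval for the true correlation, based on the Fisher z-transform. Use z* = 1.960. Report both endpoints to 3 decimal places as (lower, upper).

(-0.652, 0.299)

Fisher z: z_r = atanh(r) = ½·ln((1+(-0.231))/(1−(-0.231))) = -0.235246
SE(z) = 1/√(n−3) = 1/√13 = 0.277350
95% ⇒ z* = 1.960; margin = 1.960·0.277350 = 0.543606
CI on z-scale: (-0.778852, 0.308360)
Back-transform: tanh(-0.778852) = -0.652047, tanh(0.308360) = 0.298944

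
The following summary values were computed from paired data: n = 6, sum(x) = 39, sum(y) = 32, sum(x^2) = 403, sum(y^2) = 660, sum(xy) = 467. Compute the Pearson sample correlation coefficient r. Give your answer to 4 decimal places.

0.9576

Numerator: nΣxy − (Σx)(Σy) = 6·467 − (39)(32) = 1554
Denominator: √[(nΣx²−(Σx)²)(nΣy²−(Σy)²)]
  nΣx²−(Σx)² = 6·403 − 1521 = 897;  nΣy²−(Σy)² = 6·660 − 1024 = 2936
  √(897·2936) = √2633592 = 1622.8346
r = 1554 / 1622.8346 = 0.9576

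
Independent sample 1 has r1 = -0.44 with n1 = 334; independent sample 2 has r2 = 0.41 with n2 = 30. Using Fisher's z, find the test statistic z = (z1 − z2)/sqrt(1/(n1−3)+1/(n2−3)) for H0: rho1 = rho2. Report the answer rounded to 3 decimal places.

Fisher z-transforms: z1 = atanh(-0.44) = -0.472231, z2 = atanh(0.41) = 0.435611; difference d = -0.907842
Var(d) = 1/331 + 1/27 = 0.0030211 + 0.0370370 = 0.0400581
z = d/√Var(d) = -0.907842 / √0.0400581 = -0.907842 / 0.200145 = -4.536

-4.536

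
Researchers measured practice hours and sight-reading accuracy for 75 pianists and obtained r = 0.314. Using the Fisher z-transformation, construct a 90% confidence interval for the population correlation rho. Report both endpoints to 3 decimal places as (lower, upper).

(0.130, 0.477)

z_r = atanh(0.314) = 0.324977;  SE = 1/√(n−3) = 1/√72 = 0.117851
z-limits: 0.324977 ± 1.645·0.117851 = 0.324977 ± 0.193865 = [0.131112, 0.518842]
ρ-limits: (tanh 0.131112, tanh 0.518842) = (0.130, 0.477)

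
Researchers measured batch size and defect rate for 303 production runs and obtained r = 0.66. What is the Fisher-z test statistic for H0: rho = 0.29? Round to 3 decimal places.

z_r = atanh(0.66) = 0.792814,  z_0 = atanh(0.29) = 0.298566
SE = 1/√(n−3) = 1/√300 = 0.057735
z = (z_r − z_0)/SE = (0.792814 − 0.298566) / 0.057735 = 0.494248 / 0.057735 = 8.561

8.561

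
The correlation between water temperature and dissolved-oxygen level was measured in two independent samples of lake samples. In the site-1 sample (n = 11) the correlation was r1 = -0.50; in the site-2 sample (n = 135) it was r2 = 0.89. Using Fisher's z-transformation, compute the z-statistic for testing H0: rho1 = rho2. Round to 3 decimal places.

-5.414

z1 = atanh(-0.50) = -0.549306,  z2 = atanh(0.89) = 1.421926
SE = √(1/(n1−3) + 1/(n2−3)) = √(1/8 + 1/132) = √(0.1250000 + 0.0075758) = √0.1325758 = 0.364110
z = (z1 − z2)/SE = (-0.549306 − 1.421926) / 0.364110 = -1.971232 / 0.364110 = -5.414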